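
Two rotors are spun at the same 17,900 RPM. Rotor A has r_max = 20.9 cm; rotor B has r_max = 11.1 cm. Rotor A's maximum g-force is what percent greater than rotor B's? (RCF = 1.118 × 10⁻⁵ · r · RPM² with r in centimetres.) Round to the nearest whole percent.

88%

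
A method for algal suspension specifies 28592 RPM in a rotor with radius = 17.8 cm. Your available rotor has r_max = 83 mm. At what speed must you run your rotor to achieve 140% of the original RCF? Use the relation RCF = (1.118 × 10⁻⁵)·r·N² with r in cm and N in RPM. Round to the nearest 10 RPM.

≈ 49540 RPM

RCF_original = 1.118 × 10⁻⁵ × 17.8 × (28592)² = 1.118 × 10⁻⁵ × 17.8 × 817,502,464 ≈ 162,686.3 × g
Target RCF = 1.4 × 162,686.3 ≈ 227,760.8 × g
Your rotor: r = 83 mm = 8.3 cm
227,760.8 = 1.118 × 10⁻⁵ × 8.3 × N²
N² = 227,760.8 / (9.2794 × 10⁻⁵) = 2,454,477,660
N ≈ √2,454,477,660 ≈ 49,542.7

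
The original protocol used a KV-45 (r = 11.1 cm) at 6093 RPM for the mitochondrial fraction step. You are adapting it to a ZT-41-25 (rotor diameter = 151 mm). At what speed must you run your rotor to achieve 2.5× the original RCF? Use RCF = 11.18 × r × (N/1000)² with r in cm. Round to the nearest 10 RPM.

≈ 11680 RPM

RCF_original = 11.18 × 11.1 × (6.093)² = 11.18 × 11.1 × 37.124649 ≈ 4,607.1 × g
Target RCF = 2.5 × 4,607.1 ≈ 11,517.8 × g
Your rotor: r = 151 mm / 2 = 75.5 mm = 7.55 cm
11,517.8 = 11.18 × 7.55 × (N/1000)²
(N/1000)² = 11,517.8 / 84.409 = 136.4523
N = 1000 × √136.4523 ≈ 11,681.3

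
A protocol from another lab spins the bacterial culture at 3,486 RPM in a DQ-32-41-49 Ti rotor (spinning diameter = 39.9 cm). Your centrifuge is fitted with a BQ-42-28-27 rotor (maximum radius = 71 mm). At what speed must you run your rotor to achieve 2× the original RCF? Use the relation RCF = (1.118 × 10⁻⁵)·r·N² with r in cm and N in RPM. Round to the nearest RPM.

8264 RPM

Original rotor: r = 39.9 / 2 = 19.95 cm
RCF = 1.118 × 10⁻⁵ × r × N²
RCF_original = 1.118 × 10⁻⁵ × 19.95 × (3486)² = 1.118 × 10⁻⁵ × 19.95 × 12,152,196 ≈ 2,710.4 × g
Target RCF = 2 × 2,710.4 ≈ 5,420.8 × g
Your rotor: r = 71 mm = 7.1 cm
5,420.8 = 1.118 × 10⁻⁵ × 7.1 × N²
N² = 5,420.8 / (7.9378 × 10⁻⁵) = 68,290,962
N ≈ √68,290,962 ≈ 8,263.8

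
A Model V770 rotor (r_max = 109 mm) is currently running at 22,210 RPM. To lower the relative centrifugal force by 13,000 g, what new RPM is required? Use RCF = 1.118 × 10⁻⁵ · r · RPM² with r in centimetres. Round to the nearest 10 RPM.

r = 109 mm = 10.9 cm
Current RCF = 1.118 × 10⁻⁵ × 10.9 × (22210)² = 1.118 × 10⁻⁵ × 10.9 × 493,284,100 ≈ 60,112.6 × g
Target RCF = 60,112.6 − 13,000 = 47,112.6 × g
N² = 47,112.6 / (12.1862 × 10⁻⁵) = 386,606,161
N ≈ √386,606,161 ≈ 19,662.3

N₂ ≈ 19660 RPM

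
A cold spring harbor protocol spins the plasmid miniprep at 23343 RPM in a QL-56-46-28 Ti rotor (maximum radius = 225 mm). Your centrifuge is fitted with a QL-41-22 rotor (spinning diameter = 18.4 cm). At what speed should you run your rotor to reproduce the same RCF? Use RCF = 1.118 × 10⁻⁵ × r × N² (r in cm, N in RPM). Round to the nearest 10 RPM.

Original rotor: r = 225 mm = 22.5 cm
RCF = 1.118 × 10⁻⁵ × r × N²
RCF_original = 1.118 × 10⁻⁵ × 22.5 × (23343)² = 1.118 × 10⁻⁵ × 22.5 × 544,895,649 ≈ 137,068.5 × g
Your rotor: r = 18.4 / 2 = 9.2 cm
137,068.5 = 1.118 × 10⁻⁵ × 9.2 × N²
N² = 137,068.5 / (10.2856 × 10⁻⁵) = 1,332,625,224
N ≈ √1,332,625,224 ≈ 36,505.1

36510 RPM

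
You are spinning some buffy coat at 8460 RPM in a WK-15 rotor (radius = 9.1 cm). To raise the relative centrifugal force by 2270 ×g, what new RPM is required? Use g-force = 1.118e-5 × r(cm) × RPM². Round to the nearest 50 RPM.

Current RCF = 1.118 × 10⁻⁵ × 9.1 × (8460)² = 1.118 × 10⁻⁵ × 9.1 × 71,571,600 ≈ 7,281.6 × g
Target RCF = 7,281.6 + 2,270 = 9,551.6 × g
N² = 9,551.6 / (10.1738 × 10⁻⁵) = 93,884,291
N ≈ √93,884,291 ≈ 9,689.4

9700 RPM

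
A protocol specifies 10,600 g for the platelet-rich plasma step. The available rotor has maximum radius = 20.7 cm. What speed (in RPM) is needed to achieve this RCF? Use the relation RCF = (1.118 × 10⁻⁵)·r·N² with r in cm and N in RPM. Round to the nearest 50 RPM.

N ≈ 6750 RPM

10,600 = 1.118 × 10⁻⁵ × 20.7 × N²
N² = 10,600 / (23.1426 × 10⁻⁵) = 45,802,978
N ≈ √45,802,978 ≈ 6,767.8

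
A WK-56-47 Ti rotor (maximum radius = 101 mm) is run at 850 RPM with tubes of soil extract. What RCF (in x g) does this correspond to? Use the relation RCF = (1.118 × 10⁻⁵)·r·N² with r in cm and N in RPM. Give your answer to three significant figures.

≈ 81.6 x g

r = 101 mm = 10.1 cm
RCF = 1.118 × 10⁻⁵ × 10.1 × (850)² = 1.118 × 10⁻⁵ × 10.1 × 722,500 ≈ 81.6 × g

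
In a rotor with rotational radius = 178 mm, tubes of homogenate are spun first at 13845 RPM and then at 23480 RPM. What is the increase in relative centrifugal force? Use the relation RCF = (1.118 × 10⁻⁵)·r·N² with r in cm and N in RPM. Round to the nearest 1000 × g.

r = 178 mm = 17.8 cm
RCF₁ = 1.118 × 10⁻⁵ × 17.8 × (13845)² = 1.118 × 10⁻⁵ × 17.8 × 191,684,025 ≈ 38,145.9 × g
RCF₂ = 1.118 × 10⁻⁵ × 17.8 × (23480)² = 1.118 × 10⁻⁵ × 17.8 × 551,310,400 ≈ 109,713 × g
Increase = 109,713 − 38,145.9 = 71,567.1

72000 × g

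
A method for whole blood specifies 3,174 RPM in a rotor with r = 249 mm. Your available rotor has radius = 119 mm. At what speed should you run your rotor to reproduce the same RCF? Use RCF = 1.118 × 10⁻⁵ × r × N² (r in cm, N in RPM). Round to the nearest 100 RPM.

≈ 4600 RPM

Original rotor: r = 249 mm = 24.9 cm
RCF = 1.118 × 10⁻⁵ × r × N²
RCF_original = 1.118 × 10⁻⁵ × 24.9 × (3174)² = 1.118 × 10⁻⁵ × 24.9 × 10,074,276 ≈ 2,804.5 × g
Your rotor: r = 119 mm = 11.9 cm
2,804.5 = 1.118 × 10⁻⁵ × 11.9 × N²
N² = 2,804.5 / (13.3042 × 10⁻⁵) = 21,079,809
N ≈ √21,079,809 ≈ 4,591.3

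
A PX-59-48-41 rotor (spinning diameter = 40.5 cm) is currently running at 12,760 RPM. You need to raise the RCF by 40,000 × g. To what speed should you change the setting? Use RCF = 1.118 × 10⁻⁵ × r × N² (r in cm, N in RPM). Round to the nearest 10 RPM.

r = 40.5 / 2 = 20.25 cm
Current RCF = 1.118 × 10⁻⁵ × 20.25 × (12760)² = 1.118 × 10⁻⁵ × 20.25 × 162,817,600 ≈ 36,861.1 × g
Target RCF = 36,861.1 + 40,000 = 76,861.1 × g
N² = 76,861.1 / (22.6395 × 10⁻⁵) = 339,499,989
N ≈ √339,499,989 ≈ 18,425.5

≈ 18430 RPM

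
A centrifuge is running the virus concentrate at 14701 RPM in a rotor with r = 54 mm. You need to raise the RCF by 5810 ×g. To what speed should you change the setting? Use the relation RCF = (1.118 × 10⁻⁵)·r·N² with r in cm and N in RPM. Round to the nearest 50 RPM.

17650 RPM

r = 54 mm = 5.4 cm
Current RCF = 1.118 × 10⁻⁵ × 5.4 × (14701)² = 1.118 × 10⁻⁵ × 5.4 × 216,119,401 ≈ 13,047.6 × g
Target RCF = 13,047.6 + 5,810 = 18,857.6 × g
N² = 18,857.6 / (6.0372 × 10⁻⁵) = 312,356,722
N ≈ √312,356,722 ≈ 17,673.6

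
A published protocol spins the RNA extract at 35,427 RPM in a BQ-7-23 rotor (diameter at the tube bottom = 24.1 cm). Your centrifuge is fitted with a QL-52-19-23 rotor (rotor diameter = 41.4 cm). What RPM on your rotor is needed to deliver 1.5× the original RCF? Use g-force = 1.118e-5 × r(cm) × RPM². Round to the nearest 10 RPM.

33100 RPM

Original rotor: r = 24.1 / 2 = 12.05 cm
RCF_original = 1.118 × 10⁻⁵ × 12.05 × (35427)² = 1.118 × 10⁻⁵ × 12.05 × 1,255,072,329 ≈ 169,082.1 × g
Target RCF = 1.5 × 169,082.1 ≈ 253,623.2 × g
Your rotor: r = 41.4 / 2 = 20.7 cm
253,623.2 = 1.118 × 10⁻⁵ × 20.7 × N²
N² = 253,623.2 / (23.1426 × 10⁻⁵) = 1,095,914,893
N ≈ √1,095,914,893 ≈ 33,104.6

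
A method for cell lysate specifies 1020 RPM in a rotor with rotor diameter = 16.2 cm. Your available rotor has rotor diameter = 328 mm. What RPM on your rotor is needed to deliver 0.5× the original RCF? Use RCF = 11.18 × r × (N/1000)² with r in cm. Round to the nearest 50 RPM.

≈ 500 RPM

Original rotor: r = 16.2 / 2 = 8.1 cm
RCF = 11.18 × r × (N/1000)²
RCF_original = 11.18 × 8.1 × (1.02)² = 11.18 × 8.1 × 1.0404 ≈ 94.2 × g
Target RCF = 0.5 × 94.2 ≈ 47.1 × g
Your rotor: r = 328 mm / 2 = 164 mm = 16.4 cm
47.1 = 11.18 × 16.4 × (N/1000)²
(N/1000)² = 47.1 / 183.352 = 0.2568829
N = 1000 × √0.2568829 ≈ 506.8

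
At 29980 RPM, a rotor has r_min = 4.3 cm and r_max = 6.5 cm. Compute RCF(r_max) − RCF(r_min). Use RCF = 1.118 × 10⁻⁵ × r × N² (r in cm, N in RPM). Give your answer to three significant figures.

ΔRCF = 1.118 × 10⁻⁵ × (r_max − r_min) × N² = 1.118 × 10⁻⁵ × 2.2 × 898,800,400 ≈ 22,106.9

22100 x g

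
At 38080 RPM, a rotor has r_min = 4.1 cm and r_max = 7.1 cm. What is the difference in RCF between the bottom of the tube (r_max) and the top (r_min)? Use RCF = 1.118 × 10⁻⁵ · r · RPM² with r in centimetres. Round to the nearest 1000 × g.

≈ 49000 × g

RCF_max = 1.118 × 10⁻⁵ × 7.1 × (38080)² = 1.118 × 10⁻⁵ × 7.1 × 1,450,086,400 ≈ 115,105 × g
RCF_min = 1.118 × 10⁻⁵ × 4.1 × (38080)² = 1.118 × 10⁻⁵ × 4.1 × 1,450,086,400 ≈ 66,469.1 × g
ΔRCF = 115,105 − 66,469.1 = 48,635.9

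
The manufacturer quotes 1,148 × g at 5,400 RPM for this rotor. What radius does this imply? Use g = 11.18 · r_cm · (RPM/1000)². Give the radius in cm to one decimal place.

1148 = 11.18 × r × (5.4)²
r = 1148 / (11.18 × 29.16) = 1148 / 326.0088 ≈ 3.521 cm

≈ 3.5 cm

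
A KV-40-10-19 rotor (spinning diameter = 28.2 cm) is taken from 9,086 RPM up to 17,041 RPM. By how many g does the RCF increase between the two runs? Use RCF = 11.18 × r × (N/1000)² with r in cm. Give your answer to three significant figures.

r = 28.2 / 2 = 14.1 cm
RCF₁ = 11.18 × 14.1 × (9.086)² = 11.18 × 14.1 × 82.555396 ≈ 13,013.9 × g
RCF₂ = 11.18 × 14.1 × (17.041)² = 11.18 × 14.1 × 290.395681 ≈ 45,777.4 × g
Increase = 45,777.4 − 13,013.9 = 32,763.5

32800 g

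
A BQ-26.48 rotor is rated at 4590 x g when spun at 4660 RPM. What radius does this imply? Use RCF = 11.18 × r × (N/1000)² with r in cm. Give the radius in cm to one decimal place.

4590 = 11.18 × r × (4.66)²
r = 4590 / (11.18 × 21.7156) = 4590 / 242.7804 ≈ 18.906 cm

18.9 cm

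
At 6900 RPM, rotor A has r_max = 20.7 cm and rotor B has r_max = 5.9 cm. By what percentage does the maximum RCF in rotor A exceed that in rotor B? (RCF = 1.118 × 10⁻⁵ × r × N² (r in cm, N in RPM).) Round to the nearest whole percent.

251%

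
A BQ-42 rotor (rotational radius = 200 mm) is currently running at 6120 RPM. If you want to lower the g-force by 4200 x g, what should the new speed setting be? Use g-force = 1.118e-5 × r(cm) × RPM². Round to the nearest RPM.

r = 200 mm = 20.0 cm
Current RCF = 1.118 × 10⁻⁵ × 20 × (6120)² = 1.118 × 10⁻⁵ × 20 × 37,454,400 ≈ 8,374.8 × g
Target RCF = 8,374.8 − 4,200 = 4,174.8 × g
N² = 4,174.8 / (22.36 × 10⁻⁵) = 18,670,841
N ≈ √18,670,841 ≈ 4,321.0

4321 RPM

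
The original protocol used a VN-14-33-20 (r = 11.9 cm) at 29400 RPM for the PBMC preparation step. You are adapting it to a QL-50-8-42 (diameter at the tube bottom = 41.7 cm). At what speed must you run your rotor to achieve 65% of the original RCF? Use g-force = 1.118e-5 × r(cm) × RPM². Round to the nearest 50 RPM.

≈ 17900 RPM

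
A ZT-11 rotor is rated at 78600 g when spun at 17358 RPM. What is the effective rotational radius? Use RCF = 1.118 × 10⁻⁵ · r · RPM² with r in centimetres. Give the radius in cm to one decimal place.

23.3 cm

78600 = 1.118 × 10⁻⁵ × r × (17358)²
r = 78600 / (1.118 × 10⁻⁵ × 301,300,164) = 78600 / 3368.536 ≈ 23.334 cm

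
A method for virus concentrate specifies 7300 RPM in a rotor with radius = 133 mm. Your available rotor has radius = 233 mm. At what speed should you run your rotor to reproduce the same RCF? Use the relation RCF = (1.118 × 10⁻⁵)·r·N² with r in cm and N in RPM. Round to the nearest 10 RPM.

Original rotor: r = 133 mm = 13.3 cm
RCF = 1.118 × 10⁻⁵ × r × N²
RCF_original = 1.118 × 10⁻⁵ × 13.3 × (7300)² = 1.118 × 10⁻⁵ × 13.3 × 53,290,000 ≈ 7,923.9 × g
Your rotor: r = 233 mm = 23.3 cm
7,923.9 = 1.118 × 10⁻⁵ × 23.3 × N²
N² = 7,923.9 / (26.0494 × 10⁻⁵) = 30,418,743
N ≈ √30,418,743 ≈ 5,515.3

≈ 5520 RPM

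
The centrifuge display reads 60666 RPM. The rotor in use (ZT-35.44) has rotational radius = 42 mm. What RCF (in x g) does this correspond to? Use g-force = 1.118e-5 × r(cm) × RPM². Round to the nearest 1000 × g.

r = 42 mm = 4.2 cm
RCF = 1.118 × 10⁻⁵ × 4.2 × (60666)² = 1.118 × 10⁻⁵ × 4.2 × 3,680,363,556 ≈ 172,815.2 × g

≈ 173000 x g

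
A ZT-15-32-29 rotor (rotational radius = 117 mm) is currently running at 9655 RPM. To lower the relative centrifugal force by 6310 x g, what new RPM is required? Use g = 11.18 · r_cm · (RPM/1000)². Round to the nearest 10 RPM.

6710 RPM

r = 117 mm = 11.7 cm
Current RCF = 11.18 × 11.7 × (9.655)² = 11.18 × 11.7 × 93.219025 ≈ 12,193.6 × g
Target RCF = 12,193.6 − 6,310 = 5,883.6 × g
(N/1000)² = 5,883.6 / 130.806 = 44.97959
N = 1000 × √44.97959 ≈ 6,706.7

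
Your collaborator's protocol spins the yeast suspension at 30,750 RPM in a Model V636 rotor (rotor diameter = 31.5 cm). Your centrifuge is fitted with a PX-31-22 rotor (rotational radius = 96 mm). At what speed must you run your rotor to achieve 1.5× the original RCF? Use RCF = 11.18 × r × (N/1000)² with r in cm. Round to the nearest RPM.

Original rotor: r = 31.5 / 2 = 15.75 cm
RCF = 11.18 × r × (N/1000)²
RCF_original = 11.18 × 15.75 × (30.75)² = 11.18 × 15.75 × 945.5625 ≈ 166,499.4 × g
Target RCF = 1.5 × 166,499.4 ≈ 249,749.1 × g
Your rotor: r = 96 mm = 9.6 cm
249,749.1 = 11.18 × 9.6 × (N/1000)²
(N/1000)² = 249,749.1 / 107.328 = 2326.971
N = 1000 × √2326.971 ≈ 48,238.7

48239 RPM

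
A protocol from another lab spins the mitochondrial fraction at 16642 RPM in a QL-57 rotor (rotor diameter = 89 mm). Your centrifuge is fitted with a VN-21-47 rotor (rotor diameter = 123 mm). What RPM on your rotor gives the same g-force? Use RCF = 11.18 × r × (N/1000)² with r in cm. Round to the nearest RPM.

≈ 14156 RPM

Original rotor: r = 89 mm / 2 = 44.5 mm = 4.45 cm
RCF_original = 11.18 × 4.45 × (16.642)² = 11.18 × 4.45 × 276.956164 ≈ 13,778.8 × g
Your rotor: r = 123 mm / 2 = 61.5 mm = 6.15 cm
13,778.8 = 11.18 × 6.15 × (N/1000)²
(N/1000)² = 13,778.8 / 68.757 = 200.3985
N = 1000 × √200.3985 ≈ 14,156.2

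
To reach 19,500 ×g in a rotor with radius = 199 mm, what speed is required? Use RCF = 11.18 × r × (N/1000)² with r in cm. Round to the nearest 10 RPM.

≈ 9360 RPM

r = 199 mm = 19.9 cm
19,500 = 11.18 × 19.9 × (N/1000)²
(N/1000)² = 19,500 / 222.482 = 87.64754
N = 1000 × √87.64754 ≈ 9,362.0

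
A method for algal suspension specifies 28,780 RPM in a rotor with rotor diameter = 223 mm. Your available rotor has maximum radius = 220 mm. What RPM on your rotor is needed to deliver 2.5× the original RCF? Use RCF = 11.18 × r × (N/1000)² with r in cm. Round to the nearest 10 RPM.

32400 RPM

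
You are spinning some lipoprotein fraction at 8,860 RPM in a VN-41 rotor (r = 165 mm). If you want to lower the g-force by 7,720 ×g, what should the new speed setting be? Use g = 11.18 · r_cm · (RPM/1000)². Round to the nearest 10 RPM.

N₂ ≈ 6050 RPM

r = 165 mm = 16.5 cm
Current RCF = 11.18 × 16.5 × (8.86)² = 11.18 × 16.5 × 78.4996 ≈ 14,480.8 × g
Target RCF = 14,480.8 − 7,720 = 6,760.8 × g
(N/1000)² = 6,760.8 / 184.47 = 36.64986
N = 1000 × √36.64986 ≈ 6,053.9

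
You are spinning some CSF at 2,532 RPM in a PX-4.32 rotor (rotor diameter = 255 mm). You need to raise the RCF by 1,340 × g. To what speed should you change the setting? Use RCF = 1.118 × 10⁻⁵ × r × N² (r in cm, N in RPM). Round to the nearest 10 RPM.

r = 255 mm / 2 = 127.5 mm = 12.75 cm
Current RCF = 1.118 × 10⁻⁵ × 12.75 × (2532)² = 1.118 × 10⁻⁵ × 12.75 × 6,411,024 ≈ 913.9 × g
Target RCF = 913.9 + 1,340 = 2,253.9 × g
N² = 2,253.9 / (14.2545 × 10⁻⁵) = 15,811,849
N ≈ √15,811,849 ≈ 3,976.4

≈ 3980 RPM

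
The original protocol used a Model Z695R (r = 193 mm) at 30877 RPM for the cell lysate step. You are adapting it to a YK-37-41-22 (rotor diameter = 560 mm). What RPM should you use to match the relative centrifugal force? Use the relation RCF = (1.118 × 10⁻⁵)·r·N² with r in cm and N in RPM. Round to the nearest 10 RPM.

25640 RPM

Original rotor: r = 193 mm = 19.3 cm
RCF_original = 1.118 × 10⁻⁵ × 19.3 × (30877)² = 1.118 × 10⁻⁵ × 19.3 × 953,389,129 ≈ 205,716.6 × g
Your rotor: r = 560 mm / 2 = 280 mm = 28 cm
205,716.6 = 1.118 × 10⁻⁵ × 28 × N²
N² = 205,716.6 / (31.304 × 10⁻⁵) = 657,157,552
N ≈ √657,157,552 ≈ 25,635.1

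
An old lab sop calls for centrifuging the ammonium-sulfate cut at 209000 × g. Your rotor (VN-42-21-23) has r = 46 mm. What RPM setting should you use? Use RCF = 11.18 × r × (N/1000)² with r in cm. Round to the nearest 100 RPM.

r = 46 mm = 4.6 cm
209,000 = 11.18 × 4.6 × (N/1000)²
(N/1000)² = 209,000 / 51.428 = 4063.934
N = 1000 × √4063.934 ≈ 63,749.0

≈ 63700 RPM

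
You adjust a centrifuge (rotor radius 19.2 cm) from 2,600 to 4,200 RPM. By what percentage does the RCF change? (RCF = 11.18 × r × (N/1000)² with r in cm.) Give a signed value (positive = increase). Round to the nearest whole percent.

+161%

RCF ∝ N², so the ratio is (4200/2600)² = (1.615385)² = 2.6095.
Change = 2.6095 − 1 = +1.6095 → +160.9%.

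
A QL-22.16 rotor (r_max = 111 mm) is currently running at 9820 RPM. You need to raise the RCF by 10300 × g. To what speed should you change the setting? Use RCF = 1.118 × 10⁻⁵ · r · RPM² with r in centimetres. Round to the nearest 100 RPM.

r = 111 mm = 11.1 cm
Current RCF = 1.118 × 10⁻⁵ × 11.1 × (9820)² = 1.118 × 10⁻⁵ × 11.1 × 96,432,400 ≈ 11,967.1 × g
Target RCF = 11,967.1 + 10,300 = 22,267.1 × g
N² = 22,267.1 / (12.4098 × 10⁻⁵) = 179,431,578
N ≈ √179,431,578 ≈ 13,395.2

13400 RPM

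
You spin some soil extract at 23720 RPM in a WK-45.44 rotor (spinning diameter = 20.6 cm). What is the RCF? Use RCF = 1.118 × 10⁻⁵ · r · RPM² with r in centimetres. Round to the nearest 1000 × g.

RCF ≈ 65000 x g

r = 20.6 / 2 = 10.3 cm
RCF = 1.118 × 10⁻⁵ × r × N²
RCF = 1.118 × 10⁻⁵ × 10.3 × (23720)² = 1.118 × 10⁻⁵ × 10.3 × 562,638,400 ≈ 64,790.1 × g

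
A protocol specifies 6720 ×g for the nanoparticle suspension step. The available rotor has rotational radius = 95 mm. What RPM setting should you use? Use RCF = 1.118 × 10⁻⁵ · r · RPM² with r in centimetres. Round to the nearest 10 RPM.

7950 RPM

r = 95 mm = 9.5 cm
6,720 = 1.118 × 10⁻⁵ × 9.5 × N²
N² = 6,720 / (10.621 × 10⁻⁵) = 63,270,878
N ≈ √63,270,878 ≈ 7,954.3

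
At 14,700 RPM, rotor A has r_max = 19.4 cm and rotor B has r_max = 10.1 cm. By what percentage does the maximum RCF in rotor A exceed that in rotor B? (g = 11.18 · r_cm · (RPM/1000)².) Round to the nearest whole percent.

92%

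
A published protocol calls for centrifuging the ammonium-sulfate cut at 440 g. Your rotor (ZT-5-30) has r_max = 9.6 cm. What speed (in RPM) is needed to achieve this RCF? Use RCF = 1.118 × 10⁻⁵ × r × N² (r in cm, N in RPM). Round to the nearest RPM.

N ≈ 2025 RPM

RCF = 1.118 × 10⁻⁵ × r × N²
440 = 1.118 × 10⁻⁵ × 9.6 × N²
N² = 440 / (10.7328 × 10⁻⁵) = 4,099,583
N ≈ √4,099,583 ≈ 2,024.7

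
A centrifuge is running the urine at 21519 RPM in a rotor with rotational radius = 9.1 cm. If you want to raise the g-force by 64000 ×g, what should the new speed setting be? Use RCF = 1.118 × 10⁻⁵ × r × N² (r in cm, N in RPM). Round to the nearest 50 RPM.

Current RCF = 1.118 × 10⁻⁵ × 9.1 × (21519)² = 1.118 × 10⁻⁵ × 9.1 × 463,067,361 ≈ 47,111.5 × g
Target RCF = 47,111.5 + 64,000 = 111,111.5 × g
N² = 111,111.5 / (10.1738 × 10⁻⁵) = 1,092,133,716
N ≈ √1,092,133,716 ≈ 33,047.4

33050 RPM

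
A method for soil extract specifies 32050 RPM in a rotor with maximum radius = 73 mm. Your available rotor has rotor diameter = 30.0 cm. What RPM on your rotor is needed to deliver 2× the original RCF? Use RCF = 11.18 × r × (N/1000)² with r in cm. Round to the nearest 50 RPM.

31600 RPM

Original rotor: r = 73 mm = 7.3 cm
RCF_original = 11.18 × 7.3 × (32.05)² = 11.18 × 7.3 × 1,027.2025 ≈ 83,834.1 × g
Target RCF = 2 × 83,834.1 ≈ 167,668.2 × g
Your rotor: r = 30.0 / 2 = 15 cm
167,668.2 = 11.18 × 15 × (N/1000)²
(N/1000)² = 167,668.2 / 167.7 = 999.8104
N = 1000 × √999.8104 ≈ 31,619.8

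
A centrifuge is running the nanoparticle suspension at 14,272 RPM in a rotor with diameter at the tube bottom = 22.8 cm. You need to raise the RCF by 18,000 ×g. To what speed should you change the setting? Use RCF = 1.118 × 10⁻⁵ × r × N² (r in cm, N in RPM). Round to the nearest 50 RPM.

r = 22.8 / 2 = 11.4 cm
Current RCF = 1.118 × 10⁻⁵ × 11.4 × (14272)² = 1.118 × 10⁻⁵ × 11.4 × 203,689,984 ≈ 25,960.7 × g
Target RCF = 25,960.7 + 18,000 = 43,960.7 × g
N² = 43,960.7 / (12.7452 × 10⁻⁵) = 344,919,656
N ≈ √344,919,656 ≈ 18,572.0

≈ 18550 RPM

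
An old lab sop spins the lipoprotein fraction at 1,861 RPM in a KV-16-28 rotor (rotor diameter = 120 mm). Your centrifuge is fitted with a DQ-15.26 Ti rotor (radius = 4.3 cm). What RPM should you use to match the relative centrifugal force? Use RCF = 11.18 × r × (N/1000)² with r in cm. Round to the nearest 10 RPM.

Original rotor: r = 120 mm / 2 = 60 mm = 6 cm
RCF_original = 11.18 × 6 × (1.861)² = 11.18 × 6 × 3.463321 ≈ 232.3 × g
232.3 = 11.18 × 4.3 × (N/1000)²
(N/1000)² = 232.3 / 48.074 = 4.832134
N = 1000 × √4.832134 ≈ 2,198.2

2200 RPM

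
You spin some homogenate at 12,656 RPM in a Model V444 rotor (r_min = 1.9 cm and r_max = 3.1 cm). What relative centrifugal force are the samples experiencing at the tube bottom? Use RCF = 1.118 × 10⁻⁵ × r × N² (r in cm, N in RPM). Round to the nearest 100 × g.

RCF ≈ 5600 g

Use r_max = 3.1 cm.
RCF = 1.118 × 10⁻⁵ × 3.1 × (12656)² = 1.118 × 10⁻⁵ × 3.1 × 160,174,336 ≈ 5,551.3 × g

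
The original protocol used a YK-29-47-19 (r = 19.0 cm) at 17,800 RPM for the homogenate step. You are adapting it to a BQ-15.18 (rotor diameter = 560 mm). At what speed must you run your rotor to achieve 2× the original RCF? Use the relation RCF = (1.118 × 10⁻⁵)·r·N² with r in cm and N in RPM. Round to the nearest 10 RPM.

20740 RPM

RCF_original = 1.118 × 10⁻⁵ × 19 × (17800)² = 1.118 × 10⁻⁵ × 19 × 316,840,000 ≈ 67,303.2 × g
Target RCF = 2 × 67,303.2 ≈ 134,606.4 × g
Your rotor: r = 560 mm / 2 = 280 mm = 28 cm
134,606.4 = 1.118 × 10⁻⁵ × 28 × N²
N² = 134,606.4 / (31.304 × 10⁻⁵) = 429,997,444
N ≈ √429,997,444 ≈ 20,736.4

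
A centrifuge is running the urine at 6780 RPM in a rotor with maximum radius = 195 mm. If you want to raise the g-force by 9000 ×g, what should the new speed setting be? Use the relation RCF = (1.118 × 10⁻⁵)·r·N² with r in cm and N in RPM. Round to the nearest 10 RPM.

N₂ ≈ 9340 RPM

r = 195 mm = 19.5 cm
Current RCF = 1.118 × 10⁻⁵ × 19.5 × (6780)² = 1.118 × 10⁻⁵ × 19.5 × 45,968,400 ≈ 10,021.6 × g
Target RCF = 10,021.6 + 9,000 = 19,021.6 × g
N² = 19,021.6 / (21.801 × 10⁻⁵) = 87,251,044
N ≈ √87,251,044 ≈ 9,340.8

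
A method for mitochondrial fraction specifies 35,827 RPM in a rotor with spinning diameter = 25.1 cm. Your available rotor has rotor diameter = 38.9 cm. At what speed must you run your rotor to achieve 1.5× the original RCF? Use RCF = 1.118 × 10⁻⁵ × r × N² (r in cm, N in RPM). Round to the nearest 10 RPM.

Original rotor: r = 25.1 / 2 = 12.55 cm
RCF_original = 1.118 × 10⁻⁵ × 12.55 × (35827)² = 1.118 × 10⁻⁵ × 12.55 × 1,283,573,929 ≈ 180,097 × g
Target RCF = 1.5 × 180,097 ≈ 270,145.5 × g
Your rotor: r = 38.9 / 2 = 19.45 cm
270,145.5 = 1.118 × 10⁻⁵ × 19.45 × N²
N² = 270,145.5 / (21.7451 × 10⁻⁵) = 1,242,328,157
N ≈ √1,242,328,157 ≈ 35,246.7

35250 RPM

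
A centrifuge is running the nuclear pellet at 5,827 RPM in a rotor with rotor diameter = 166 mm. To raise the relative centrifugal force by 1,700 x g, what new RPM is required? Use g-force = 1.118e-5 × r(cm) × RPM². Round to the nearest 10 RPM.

7230 RPM

r = 166 mm / 2 = 83 mm = 8.3 cm
Current RCF = 1.118 × 10⁻⁵ × 8.3 × (5827)² = 1.118 × 10⁻⁵ × 8.3 × 33,953,929 ≈ 3,150.7 × g
Target RCF = 3,150.7 + 1,700 = 4,850.7 × g
N² = 4,850.7 / (9.2794 × 10⁻⁵) = 52,273,854
N ≈ √52,273,854 ≈ 7,230.1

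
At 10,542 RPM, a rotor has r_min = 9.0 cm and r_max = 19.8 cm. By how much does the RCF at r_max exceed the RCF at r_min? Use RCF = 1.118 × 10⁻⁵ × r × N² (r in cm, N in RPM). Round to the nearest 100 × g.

RCF_max = 1.118 × 10⁻⁵ × 19.8 × (10542)² = 1.118 × 10⁻⁵ × 19.8 × 111,133,764 ≈ 24,601 × g
RCF_min = 1.118 × 10⁻⁵ × 9 × (10542)² = 1.118 × 10⁻⁵ × 9 × 111,133,764 ≈ 11,182.3 × g
ΔRCF = 24,601 − 11,182.3 = 13,418.7

ΔRCF ≈ 13400 ×g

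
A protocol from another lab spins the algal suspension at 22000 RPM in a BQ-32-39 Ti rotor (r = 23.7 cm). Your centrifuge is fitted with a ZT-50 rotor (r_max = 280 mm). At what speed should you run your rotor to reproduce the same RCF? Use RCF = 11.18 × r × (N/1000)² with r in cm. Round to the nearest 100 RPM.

≈ 20200 RPM

RCF_original = 11.18 × 23.7 × (22)² = 11.18 × 23.7 × 484 ≈ 128,243.5 × g
Your rotor: r = 280 mm = 28.0 cm
128,243.5 = 11.18 × 28 × (N/1000)²
(N/1000)² = 128,243.5 / 313.04 = 409.6713
N = 1000 × √409.6713 ≈ 20,240.3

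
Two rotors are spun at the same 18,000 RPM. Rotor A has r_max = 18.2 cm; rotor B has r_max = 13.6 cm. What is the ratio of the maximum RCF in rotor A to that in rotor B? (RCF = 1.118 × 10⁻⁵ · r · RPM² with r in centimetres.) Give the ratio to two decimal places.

1.34

At fixed N, RCF ∝ r, so RCF_A/RCF_B = r_A/r_B = 18.2 / 13.6 = 1.3382.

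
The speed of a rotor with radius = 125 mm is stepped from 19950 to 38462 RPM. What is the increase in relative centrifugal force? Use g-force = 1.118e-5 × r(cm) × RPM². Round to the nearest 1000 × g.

r = 125 mm = 12.5 cm
RCF₁ = 1.118 × 10⁻⁵ × 12.5 × (19950)² = 1.118 × 10⁻⁵ × 12.5 × 398,002,500 ≈ 55,620.8 × g
RCF₂ = 1.118 × 10⁻⁵ × 12.5 × (38462)² = 1.118 × 10⁻⁵ × 12.5 × 1,479,325,444 ≈ 206,735.7 × g
Increase = 206,735.7 − 55,620.8 = 151,114.9

≈ 151000 ×g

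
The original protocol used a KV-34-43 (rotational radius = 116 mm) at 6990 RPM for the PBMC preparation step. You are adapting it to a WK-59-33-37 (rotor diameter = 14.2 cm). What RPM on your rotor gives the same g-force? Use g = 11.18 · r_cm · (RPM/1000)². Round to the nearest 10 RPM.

Original rotor: r = 116 mm = 11.6 cm
RCF = 11.18 × r × (N/1000)²
RCF_original = 11.18 × 11.6 × (6.99)² = 11.18 × 11.6 × 48.8601 ≈ 6,336.6 × g
Your rotor: r = 14.2 / 2 = 7.1 cm
6,336.6 = 11.18 × 7.1 × (N/1000)²
(N/1000)² = 6,336.6 / 79.378 = 79.82816
N = 1000 × √79.82816 ≈ 8,934.7

8930 RPM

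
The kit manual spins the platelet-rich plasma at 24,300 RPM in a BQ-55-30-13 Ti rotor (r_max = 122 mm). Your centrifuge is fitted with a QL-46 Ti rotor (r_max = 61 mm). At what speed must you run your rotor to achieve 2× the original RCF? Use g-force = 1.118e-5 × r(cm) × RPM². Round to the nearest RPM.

≈ 48600 RPM

Original rotor: r = 122 mm = 12.2 cm
RCF_original = 1.118 × 10⁻⁵ × 12.2 × (24300)² = 1.118 × 10⁻⁵ × 12.2 × 590,490,000 ≈ 80,540.5 × g
Target RCF = 2 × 80,540.5 ≈ 161,081 × g
Your rotor: r = 61 mm = 6.1 cm
161,081 = 1.118 × 10⁻⁵ × 6.1 × N²
N² = 161,081 / (6.8198 × 10⁻⁵) = 2,361,960,761
N ≈ √2,361,960,761 ≈ 48,600.0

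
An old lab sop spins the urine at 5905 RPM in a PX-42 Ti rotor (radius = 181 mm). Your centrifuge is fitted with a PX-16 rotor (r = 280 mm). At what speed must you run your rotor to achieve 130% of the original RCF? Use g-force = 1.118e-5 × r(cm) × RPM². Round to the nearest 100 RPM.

≈ 5400 RPM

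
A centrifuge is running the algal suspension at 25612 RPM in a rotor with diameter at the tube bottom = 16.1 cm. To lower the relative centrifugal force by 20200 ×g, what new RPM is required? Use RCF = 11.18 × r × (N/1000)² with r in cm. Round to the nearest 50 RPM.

20750 RPM

r = 16.1 / 2 = 8.05 cm
Current RCF = 11.18 × 8.05 × (25.612)² = 11.18 × 8.05 × 655.974544 ≈ 59,037.1 × g
Target RCF = 59,037.1 − 20,200 = 38,837.1 × g
(N/1000)² = 38,837.1 / 89.999 = 431.5281
N = 1000 × √431.5281 ≈ 20,773.3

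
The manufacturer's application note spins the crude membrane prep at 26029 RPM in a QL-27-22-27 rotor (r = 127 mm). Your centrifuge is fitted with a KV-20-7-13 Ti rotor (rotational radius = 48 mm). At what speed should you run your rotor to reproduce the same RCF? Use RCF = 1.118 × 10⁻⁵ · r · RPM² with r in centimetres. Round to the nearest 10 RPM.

Original rotor: r = 127 mm = 12.7 cm
RCF_original = 1.118 × 10⁻⁵ × 12.7 × (26029)² = 1.118 × 10⁻⁵ × 12.7 × 677,508,841 ≈ 96,196.8 × g
Your rotor: r = 48 mm = 4.8 cm
96,196.8 = 1.118 × 10⁻⁵ × 4.8 × N²
N² = 96,196.8 / (5.3664 × 10⁻⁵) = 1,792,576,029
N ≈ √1,792,576,029 ≈ 42,338.8

≈ 42340 RPM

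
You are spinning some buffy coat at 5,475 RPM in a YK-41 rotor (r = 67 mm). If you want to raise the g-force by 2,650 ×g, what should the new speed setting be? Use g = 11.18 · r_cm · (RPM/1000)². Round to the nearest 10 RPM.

r = 67 mm = 6.7 cm
Current RCF = 11.18 × 6.7 × (5.475)² = 11.18 × 6.7 × 29.975625 ≈ 2,245.4 × g
Target RCF = 2,245.4 + 2,650 = 4,895.4 × g
(N/1000)² = 4,895.4 / 74.906 = 65.35391
N = 1000 × √65.35391 ≈ 8,084.2

N₂ ≈ 8080 RPM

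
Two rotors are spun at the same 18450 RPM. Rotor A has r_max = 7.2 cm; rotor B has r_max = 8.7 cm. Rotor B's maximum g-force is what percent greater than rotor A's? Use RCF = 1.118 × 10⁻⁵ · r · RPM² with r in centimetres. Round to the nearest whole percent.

At equal RPM, RCF scales linearly with r: ratio = 8.7 / 7.2 = 1.2083.
So rotor B delivers 20.8% more g-force.

21%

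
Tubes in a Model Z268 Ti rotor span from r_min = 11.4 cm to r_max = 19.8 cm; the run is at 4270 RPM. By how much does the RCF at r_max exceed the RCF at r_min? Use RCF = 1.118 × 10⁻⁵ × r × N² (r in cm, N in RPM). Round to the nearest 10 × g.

RCF_max = 1.118 × 10⁻⁵ × 19.8 × (4270)² = 1.118 × 10⁻⁵ × 19.8 × 18,232,900 ≈ 4,036.1 × g
RCF_min = 1.118 × 10⁻⁵ × 11.4 × (4270)² = 1.118 × 10⁻⁵ × 11.4 × 18,232,900 ≈ 2,323.8 × g
ΔRCF = 4,036.1 − 2,323.8 = 1,712.3

≈ 1710 g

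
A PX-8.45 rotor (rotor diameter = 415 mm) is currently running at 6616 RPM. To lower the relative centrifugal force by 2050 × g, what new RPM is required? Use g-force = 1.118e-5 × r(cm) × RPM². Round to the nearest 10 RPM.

5910 RPM

r = 415 mm / 2 = 207.5 mm = 20.75 cm
Current RCF = 1.118 × 10⁻⁵ × 20.75 × (6616)² = 1.118 × 10⁻⁵ × 20.75 × 43,771,456 ≈ 10,154.3 × g
Target RCF = 10,154.3 − 2,050 = 8,104.3 × g
N² = 8,104.3 / (23.1985 × 10⁻⁵) = 34,934,586
N ≈ √34,934,586 ≈ 5,910.5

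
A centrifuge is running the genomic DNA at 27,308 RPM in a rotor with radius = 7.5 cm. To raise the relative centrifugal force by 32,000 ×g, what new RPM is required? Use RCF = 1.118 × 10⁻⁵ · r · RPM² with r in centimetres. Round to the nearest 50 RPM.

Current RCF = 1.118 × 10⁻⁵ × 7.5 × (27308)² = 1.118 × 10⁻⁵ × 7.5 × 745,726,864 ≈ 62,529.2 × g
Target RCF = 62,529.2 + 32,000 = 94,529.2 × g
N² = 94,529.2 / (8.385 × 10⁻⁵) = 1,127,360,763
N ≈ √1,127,360,763 ≈ 33,576.2

N₂ ≈ 33600 RPM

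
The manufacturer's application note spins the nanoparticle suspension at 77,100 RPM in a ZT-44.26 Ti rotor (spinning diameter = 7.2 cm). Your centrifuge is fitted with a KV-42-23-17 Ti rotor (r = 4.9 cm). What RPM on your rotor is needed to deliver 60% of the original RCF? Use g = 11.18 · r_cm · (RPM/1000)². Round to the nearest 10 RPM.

≈ 51190 RPM

Original rotor: r = 7.2 / 2 = 3.6 cm
RCF_original = 11.18 × 3.6 × (77.1)² = 11.18 × 3.6 × 5,944.41 ≈ 239,250.6 × g
Target RCF = 0.6 × 239,250.6 ≈ 143,550.4 × g
143,550.4 = 11.18 × 4.9 × (N/1000)²
(N/1000)² = 143,550.4 / 54.782 = 2620.394
N = 1000 × √2620.394 ≈ 51,189.8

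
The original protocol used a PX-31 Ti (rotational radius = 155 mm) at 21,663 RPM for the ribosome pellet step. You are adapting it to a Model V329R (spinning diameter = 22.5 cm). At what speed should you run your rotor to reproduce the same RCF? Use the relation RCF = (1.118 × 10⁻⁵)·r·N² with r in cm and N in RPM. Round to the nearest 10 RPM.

25430 RPM

Original rotor: r = 155 mm = 15.5 cm
RCF = 1.118 × 10⁻⁵ × r × N²
RCF_original = 1.118 × 10⁻⁵ × 15.5 × (21663)² = 1.118 × 10⁻⁵ × 15.5 × 469,285,569 ≈ 81,322.5 × g
Your rotor: r = 22.5 / 2 = 11.25 cm
81,322.5 = 1.118 × 10⁻⁵ × 11.25 × N²
N² = 81,322.5 / (12.5775 × 10⁻⁵) = 646,571,258
N ≈ √646,571,258 ≈ 25,427.8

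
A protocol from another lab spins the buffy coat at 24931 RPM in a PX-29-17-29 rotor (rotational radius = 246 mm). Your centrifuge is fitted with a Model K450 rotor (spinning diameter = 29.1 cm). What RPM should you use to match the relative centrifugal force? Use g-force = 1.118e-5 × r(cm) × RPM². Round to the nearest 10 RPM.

32420 RPM

Original rotor: r = 246 mm = 24.6 cm
RCF_original = 1.118 × 10⁻⁵ × 24.6 × (24931)² = 1.118 × 10⁻⁵ × 24.6 × 621,554,761 ≈ 170,945 × g
Your rotor: r = 29.1 / 2 = 14.55 cm
170,945 = 1.118 × 10⁻⁵ × 14.55 × N²
N² = 170,945 / (16.2669 × 10⁻⁵) = 1,050,876,319
N ≈ √1,050,876,319 ≈ 32,417.2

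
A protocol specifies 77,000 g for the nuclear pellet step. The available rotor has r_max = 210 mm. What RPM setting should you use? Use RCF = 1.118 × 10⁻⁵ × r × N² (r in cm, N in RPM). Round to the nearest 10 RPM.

N ≈ 18110 RPM

r = 210 mm = 21.0 cm
77,000 = 1.118 × 10⁻⁵ × 21 × N²
N² = 77,000 / (23.478 × 10⁻⁵) = 327,966,607
N ≈ √327,966,607 ≈ 18,109.8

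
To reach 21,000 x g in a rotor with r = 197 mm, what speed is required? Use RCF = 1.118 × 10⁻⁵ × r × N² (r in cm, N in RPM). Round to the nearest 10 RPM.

r = 197 mm = 19.7 cm
21,000 = 1.118 × 10⁻⁵ × 19.7 × N²
N² = 21,000 / (22.0246 × 10⁻⁵) = 95,347,929
N ≈ √95,347,929 ≈ 9,764.6

≈ 9760 RPM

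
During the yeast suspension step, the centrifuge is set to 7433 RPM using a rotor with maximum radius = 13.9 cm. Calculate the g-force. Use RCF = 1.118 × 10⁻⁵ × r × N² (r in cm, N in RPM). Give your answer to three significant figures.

RCF ≈ 8590 ×g

RCF = 1.118 × 10⁻⁵ × r × N²
RCF = 1.118 × 10⁻⁵ × 13.9 × (7433)² = 1.118 × 10⁻⁵ × 13.9 × 55,249,489 ≈ 8,585.9 × g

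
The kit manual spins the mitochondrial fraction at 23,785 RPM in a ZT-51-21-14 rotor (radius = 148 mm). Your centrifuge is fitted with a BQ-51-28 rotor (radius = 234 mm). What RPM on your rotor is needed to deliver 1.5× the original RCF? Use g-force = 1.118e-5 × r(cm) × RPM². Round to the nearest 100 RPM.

≈ 23200 RPM

Original rotor: r = 148 mm = 14.8 cm
RCF_original = 1.118 × 10⁻⁵ × 14.8 × (23785)² = 1.118 × 10⁻⁵ × 14.8 × 565,726,225 ≈ 93,607.3 × g
Target RCF = 1.5 × 93,607.3 ≈ 140,411 × g
Your rotor: r = 234 mm = 23.4 cm
140,411 = 1.118 × 10⁻⁵ × 23.4 × N²
N² = 140,411 / (26.1612 × 10⁻⁵) = 536,714,677
N ≈ √536,714,677 ≈ 23,167.1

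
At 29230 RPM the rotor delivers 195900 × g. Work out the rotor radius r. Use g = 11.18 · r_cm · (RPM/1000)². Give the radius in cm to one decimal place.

r ≈ 20.5 cm

RCF = 11.18 × r × (N/1000)²
195900 = 11.18 × r × (29.23)²
r = 195900 / (11.18 × 854.3929) = 195900 / 9552.113 ≈ 20.509 cm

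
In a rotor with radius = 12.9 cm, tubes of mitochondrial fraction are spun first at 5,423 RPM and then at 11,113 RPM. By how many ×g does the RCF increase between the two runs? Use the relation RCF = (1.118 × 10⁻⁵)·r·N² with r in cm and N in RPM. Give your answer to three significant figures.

13600 ×g

RCF₁ = 1.118 × 10⁻⁵ × 12.9 × (5423)² = 1.118 × 10⁻⁵ × 12.9 × 29,408,929 ≈ 4,241.4 × g
RCF₂ = 1.118 × 10⁻⁵ × 12.9 × (11113)² = 1.118 × 10⁻⁵ × 12.9 × 123,498,769 ≈ 17,811.2 × g
Increase = 17,811.2 − 4,241.4 = 13,569.8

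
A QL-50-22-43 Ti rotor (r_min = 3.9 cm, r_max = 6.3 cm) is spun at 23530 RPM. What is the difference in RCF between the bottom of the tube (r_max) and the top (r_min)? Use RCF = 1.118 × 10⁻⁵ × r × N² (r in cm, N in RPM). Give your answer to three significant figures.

RCF_max = 1.118 × 10⁻⁵ × 6.3 × (23530)² = 1.118 × 10⁻⁵ × 6.3 × 553,660,900 ≈ 38,996.6 × g
RCF_min = 1.118 × 10⁻⁵ × 3.9 × (23530)² = 1.118 × 10⁻⁵ × 3.9 × 553,660,900 ≈ 24,140.7 × g
ΔRCF = 38,996.6 − 24,140.7 = 14,855.9

14900 ×g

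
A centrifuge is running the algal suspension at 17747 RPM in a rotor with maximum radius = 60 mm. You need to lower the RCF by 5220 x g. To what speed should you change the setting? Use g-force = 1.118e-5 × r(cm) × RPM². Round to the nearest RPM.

15399 RPM

r = 60 mm = 6.0 cm
Current RCF = 1.118 × 10⁻⁵ × 6 × (17747)² = 1.118 × 10⁻⁵ × 6 × 314,956,009 ≈ 21,127.2 × g
Target RCF = 21,127.2 − 5,220 = 15,907.2 × g
N² = 15,907.2 / (6.708 × 10⁻⁵) = 237,137,746
N ≈ √237,137,746 ≈ 15,399.3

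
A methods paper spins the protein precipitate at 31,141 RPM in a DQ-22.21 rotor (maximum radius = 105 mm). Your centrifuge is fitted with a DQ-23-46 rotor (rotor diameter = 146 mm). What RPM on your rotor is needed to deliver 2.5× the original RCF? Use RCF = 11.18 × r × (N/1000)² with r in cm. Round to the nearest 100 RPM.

Original rotor: r = 105 mm = 10.5 cm
RCF_original = 11.18 × 10.5 × (31.141)² = 11.18 × 10.5 × 969.761881 ≈ 113,840.3 × g
Target RCF = 2.5 × 113,840.3 ≈ 284,600.8 × g
Your rotor: r = 146 mm / 2 = 73 mm = 7.3 cm
284,600.8 = 11.18 × 7.3 × (N/1000)²
(N/1000)² = 284,600.8 / 81.614 = 3487.157
N = 1000 × √3487.157 ≈ 59,052.2

59100 RPM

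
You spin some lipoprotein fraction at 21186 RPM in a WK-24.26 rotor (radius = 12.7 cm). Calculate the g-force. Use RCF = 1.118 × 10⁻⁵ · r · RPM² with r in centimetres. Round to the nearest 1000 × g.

RCF = 1.118 × 10⁻⁵ × 12.7 × (21186)² = 1.118 × 10⁻⁵ × 12.7 × 448,846,596 ≈ 63,729.9 × g

RCF ≈ 64000 × g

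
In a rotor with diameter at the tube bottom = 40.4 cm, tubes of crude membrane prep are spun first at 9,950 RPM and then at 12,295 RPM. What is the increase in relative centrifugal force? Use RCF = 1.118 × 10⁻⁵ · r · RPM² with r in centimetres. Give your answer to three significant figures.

≈ 11800 ×g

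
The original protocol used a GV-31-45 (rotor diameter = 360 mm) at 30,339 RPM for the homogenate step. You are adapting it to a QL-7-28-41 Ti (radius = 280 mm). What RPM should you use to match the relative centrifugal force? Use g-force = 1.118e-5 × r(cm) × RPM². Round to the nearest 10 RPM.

≈ 24330 RPM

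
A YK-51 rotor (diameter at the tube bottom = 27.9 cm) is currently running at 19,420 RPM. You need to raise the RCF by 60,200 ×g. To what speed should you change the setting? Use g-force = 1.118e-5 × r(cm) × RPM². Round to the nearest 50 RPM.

r = 27.9 / 2 = 13.95 cm
Current RCF = 1.118 × 10⁻⁵ × 13.95 × (19420)² = 1.118 × 10⁻⁵ × 13.95 × 377,136,400 ≈ 58,818.6 × g
Target RCF = 58,818.6 + 60,200 = 119,018.6 × g
N² = 119,018.6 / (15.5961 × 10⁻⁵) = 763,130,526
N ≈ √763,130,526 ≈ 27,624.8

N₂ ≈ 27600 RPM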